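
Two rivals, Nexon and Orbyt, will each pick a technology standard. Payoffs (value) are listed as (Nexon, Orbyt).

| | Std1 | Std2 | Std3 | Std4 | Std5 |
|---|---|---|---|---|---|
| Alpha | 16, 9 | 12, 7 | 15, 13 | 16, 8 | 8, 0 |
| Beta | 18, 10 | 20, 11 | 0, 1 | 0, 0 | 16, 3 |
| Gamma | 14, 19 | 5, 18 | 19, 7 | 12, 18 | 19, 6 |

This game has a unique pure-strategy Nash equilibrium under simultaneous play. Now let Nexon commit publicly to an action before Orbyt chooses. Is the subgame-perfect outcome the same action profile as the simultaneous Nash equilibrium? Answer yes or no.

Solve by backward induction (Nexon leads).
- Alpha: Orbyt compares 9, 7, 13, 8, 0 and picks Std3; Nexon would get 15.
- Beta: Orbyt compares 10, 11, 1, 0, 3 and picks Std2; Nexon would get 20.
- Gamma: Orbyt compares 19, 18, 7, 18, 6 and picks Std1; Nexon would get 14.
Among 15, 20, 14, the best is 20 at Beta. Subgame-perfect outcome: (Beta, Std2) with payoffs (20, 11).
Now find the simultaneous Nash equilibrium.
Nexon's best replies: Std1→Beta; Std2→Beta; Std3→Gamma; Std4→Alpha; Std5→Gamma.
Orbyt's best replies: Alpha→Std3; Beta→Std2; Gamma→Std1.
The unique mutual best reply is (Beta, Std2), giving (20, 11).
Sequential outcome (Beta, Std2) coincides with the Nash profile (Beta, Std2).

yes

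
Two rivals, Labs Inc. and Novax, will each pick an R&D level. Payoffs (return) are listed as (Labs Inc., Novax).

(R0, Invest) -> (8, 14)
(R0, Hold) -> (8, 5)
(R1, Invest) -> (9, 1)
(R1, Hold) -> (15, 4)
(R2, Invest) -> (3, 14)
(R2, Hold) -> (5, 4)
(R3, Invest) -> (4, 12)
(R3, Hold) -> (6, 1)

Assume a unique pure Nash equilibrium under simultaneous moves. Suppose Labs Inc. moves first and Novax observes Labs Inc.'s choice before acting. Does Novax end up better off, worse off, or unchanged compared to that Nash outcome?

unchanged

Novax best-responds to each possible Labs Inc. move:
- R0: BR = Invest, leader payoff 8.
- R1: BR = Hold, leader payoff 15.
- R2: BR = Invest, leader payoff 3.
- R3: BR = Invest, leader payoff 4.
Among 8, 15, 3, 4, the best is 15 at R1. Subgame-perfect outcome: (R1, Hold) with payoffs (15, 4).
For the simultaneous game, intersect best replies.
Labs Inc.'s best replies: Invest→R1; Hold→R1.
Novax's best replies: R0→Invest; R1→Hold; R2→Invest; R3→Invest.
The unique mutual best reply is (R1, Hold), giving (15, 4).
Novax earns 4 sequentially versus 4 at the Nash outcome: unchanged.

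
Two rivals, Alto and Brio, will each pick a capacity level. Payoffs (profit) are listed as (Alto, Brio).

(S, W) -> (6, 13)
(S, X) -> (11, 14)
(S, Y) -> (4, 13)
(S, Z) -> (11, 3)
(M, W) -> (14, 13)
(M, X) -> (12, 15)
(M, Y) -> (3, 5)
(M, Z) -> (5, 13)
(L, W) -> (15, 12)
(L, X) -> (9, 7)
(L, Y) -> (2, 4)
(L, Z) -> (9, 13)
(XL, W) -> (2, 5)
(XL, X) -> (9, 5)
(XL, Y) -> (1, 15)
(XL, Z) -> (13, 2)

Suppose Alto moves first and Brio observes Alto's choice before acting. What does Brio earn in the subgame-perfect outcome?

Solve by backward induction (Alto leads).
- S: BR = X, leader payoff 11.
- M: BR = X, leader payoff 12.
- L: BR = Z, leader payoff 9.
- XL: BR = Y, leader payoff 1.
Among 11, 12, 9, 1, the best is 12 at M. Subgame-perfect outcome: (M, X) with payoffs (12, 15).

15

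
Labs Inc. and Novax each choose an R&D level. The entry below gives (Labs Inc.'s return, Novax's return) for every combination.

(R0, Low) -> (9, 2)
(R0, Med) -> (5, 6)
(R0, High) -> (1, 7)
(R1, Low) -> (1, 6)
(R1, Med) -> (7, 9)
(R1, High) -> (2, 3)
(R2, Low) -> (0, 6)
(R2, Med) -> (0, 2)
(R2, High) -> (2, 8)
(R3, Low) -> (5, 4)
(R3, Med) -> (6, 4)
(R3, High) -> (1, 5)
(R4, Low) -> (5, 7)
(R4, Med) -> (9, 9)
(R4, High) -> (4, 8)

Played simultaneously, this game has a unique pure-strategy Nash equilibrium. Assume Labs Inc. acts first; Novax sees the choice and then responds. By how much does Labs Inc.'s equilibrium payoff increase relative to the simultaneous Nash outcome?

0

Solve by backward induction (Labs Inc. leads).
- R0: BR = High, leader payoff 1.
- R1: BR = Med, leader payoff 7.
- R2: BR = High, leader payoff 2.
- R3: BR = High, leader payoff 1.
- R4: BR = Med, leader payoff 9.
Maximizing over 1, 7, 2, 1, 9, Labs Inc. chooses R4. Subgame-perfect outcome: (R4, Med) with payoffs (9, 9).
For the simultaneous game, intersect best replies.
Labs Inc.'s best replies: Low→R0; Med→R4; High→R4.
Novax's best replies: R0→High; R1→Med; R2→High; R3→High; R4→Med.
Only (R4, Med) has each player best-responding; Nash payoffs (9, 9).
Labs Inc.'s commitment gain: 9 − 9 = 0.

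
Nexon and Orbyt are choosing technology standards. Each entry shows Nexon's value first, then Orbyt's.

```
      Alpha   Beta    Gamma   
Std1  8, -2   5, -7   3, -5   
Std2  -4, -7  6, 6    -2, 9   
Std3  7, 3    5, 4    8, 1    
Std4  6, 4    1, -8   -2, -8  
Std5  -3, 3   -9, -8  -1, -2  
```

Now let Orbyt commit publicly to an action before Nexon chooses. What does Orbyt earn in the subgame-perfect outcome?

6

Backward induction with Orbyt moving first.
- Alpha: BR = Std1, leader payoff -2.
- Beta: BR = Std2, leader payoff 6.
- Gamma: BR = Std3, leader payoff 1.
Maximizing over -2, 6, 1, Orbyt chooses Beta. Subgame-perfect outcome: (Std2, Beta) with payoffs (6, 6).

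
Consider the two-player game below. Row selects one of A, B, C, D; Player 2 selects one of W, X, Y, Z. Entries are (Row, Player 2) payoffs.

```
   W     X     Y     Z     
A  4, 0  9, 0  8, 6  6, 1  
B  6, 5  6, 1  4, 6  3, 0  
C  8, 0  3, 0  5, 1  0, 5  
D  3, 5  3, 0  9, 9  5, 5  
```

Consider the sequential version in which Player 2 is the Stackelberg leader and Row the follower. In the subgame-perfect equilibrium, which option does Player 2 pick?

Solve by backward induction (Player 2 leads).
- W: BR = C, leader payoff 0.
- X: BR = A, leader payoff 0.
- Y: BR = D, leader payoff 9.
- Z: BR = A, leader payoff 1.
Player 2's induced payoffs are 0, 0, 9, 1, so Player 2 commits to Y. Subgame-perfect outcome: (D, Y) with payoffs (9, 9).

Y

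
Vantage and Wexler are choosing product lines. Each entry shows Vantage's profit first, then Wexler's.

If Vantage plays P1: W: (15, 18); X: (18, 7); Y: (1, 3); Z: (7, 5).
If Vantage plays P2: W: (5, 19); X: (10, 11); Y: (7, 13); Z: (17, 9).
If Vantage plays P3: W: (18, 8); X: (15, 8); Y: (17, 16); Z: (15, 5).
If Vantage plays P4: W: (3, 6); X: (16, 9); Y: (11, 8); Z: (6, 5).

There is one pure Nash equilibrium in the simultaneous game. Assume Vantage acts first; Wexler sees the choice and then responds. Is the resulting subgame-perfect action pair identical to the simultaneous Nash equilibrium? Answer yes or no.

Wexler best-responds to each possible Vantage move:
- P1 → Wexler plays W (best of 18, 7, 3, 5); Vantage gets 15.
- P2 → Wexler plays W (best of 19, 11, 13, 9); Vantage gets 5.
- P3 → Wexler plays Y (best of 8, 8, 16, 5); Vantage gets 17.
- P4 → Wexler plays X (best of 6, 9, 8, 5); Vantage gets 16.
Maximizing over 15, 5, 17, 16, Vantage chooses P3. Subgame-perfect outcome: (P3, Y) with payoffs (17, 16).
Now find the simultaneous Nash equilibrium.
Vantage's best replies: W→P3; X→P1; Y→P3; Z→P2.
Wexler's best replies: P1→W; P2→W; P3→Y; P4→X.
Only (P3, Y) has each player best-responding; Nash payoffs (17, 16).
Sequential outcome (P3, Y) coincides with the Nash profile (P3, Y).

yes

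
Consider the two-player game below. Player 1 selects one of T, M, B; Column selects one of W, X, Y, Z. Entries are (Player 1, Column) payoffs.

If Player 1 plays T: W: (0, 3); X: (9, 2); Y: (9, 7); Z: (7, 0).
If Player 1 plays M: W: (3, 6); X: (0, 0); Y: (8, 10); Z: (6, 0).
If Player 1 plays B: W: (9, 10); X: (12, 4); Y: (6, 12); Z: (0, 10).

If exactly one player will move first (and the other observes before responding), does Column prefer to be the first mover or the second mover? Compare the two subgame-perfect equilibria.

If Player 1 leads: Column's best replies are T→Y, M→Y, B→Y; Player 1's induced payoffs 9, 8, 6; outcome (T, Y), payoffs (9, 7).
If Column leads: Player 1's best replies are W→B, X→B, Y→T, Z→T; Column's induced payoffs 10, 4, 7, 0; outcome (B, W), payoffs (9, 10).
Column gets 10 moving first and 7 moving second, so Column prefers to move first.

first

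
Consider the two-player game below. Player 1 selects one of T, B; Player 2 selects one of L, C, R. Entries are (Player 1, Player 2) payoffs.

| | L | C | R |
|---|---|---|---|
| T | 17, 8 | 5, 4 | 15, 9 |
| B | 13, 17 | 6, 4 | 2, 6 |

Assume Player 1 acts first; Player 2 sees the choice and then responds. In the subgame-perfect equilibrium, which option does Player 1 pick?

Player 2 best-responds to each possible Player 1 move:
- T: Player 2 compares 8, 4, 9 and picks R; Player 1 would get 15.
- B: Player 2 compares 17, 4, 6 and picks L; Player 1 would get 13.
Among 15, 13, the best is 15 at T. Subgame-perfect outcome: (T, R) with payoffs (15, 9).

T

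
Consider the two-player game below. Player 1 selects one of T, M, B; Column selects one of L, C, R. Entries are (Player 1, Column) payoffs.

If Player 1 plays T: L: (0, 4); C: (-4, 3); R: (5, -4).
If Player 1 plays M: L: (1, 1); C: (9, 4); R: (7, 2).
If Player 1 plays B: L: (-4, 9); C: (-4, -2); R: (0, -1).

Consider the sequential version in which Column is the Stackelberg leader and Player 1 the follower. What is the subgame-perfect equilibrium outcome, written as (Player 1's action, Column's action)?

Player 1 best-responds to each possible Column move:
- L: Player 1 compares 0, 1, -4 and picks M; Column would get 1.
- C: Player 1 compares -4, 9, -4 and picks M; Column would get 4.
- R: Player 1 compares 5, 7, 0 and picks M; Column would get 2.
Column's induced payoffs are 1, 4, 2, so Column commits to C. Subgame-perfect outcome: (M, C) with payoffs (9, 4).

(M, C)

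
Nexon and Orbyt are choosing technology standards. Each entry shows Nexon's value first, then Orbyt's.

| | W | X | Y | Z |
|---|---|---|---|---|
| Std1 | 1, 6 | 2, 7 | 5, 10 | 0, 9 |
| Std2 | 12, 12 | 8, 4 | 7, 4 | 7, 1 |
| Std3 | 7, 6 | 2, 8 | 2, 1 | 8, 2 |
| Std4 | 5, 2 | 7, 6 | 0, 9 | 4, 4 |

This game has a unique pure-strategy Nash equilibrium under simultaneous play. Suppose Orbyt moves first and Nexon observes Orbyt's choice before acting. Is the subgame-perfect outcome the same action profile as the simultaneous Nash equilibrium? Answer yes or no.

yes

Nexon best-responds to each possible Orbyt move:
- W: BR = Std2, leader payoff 12.
- X: BR = Std2, leader payoff 4.
- Y: BR = Std2, leader payoff 4.
- Z: BR = Std3, leader payoff 2.
Among 12, 4, 4, 2, the best is 12 at W. Subgame-perfect outcome: (Std2, W) with payoffs (12, 12).
For the simultaneous game, intersect best replies.
Nexon's best replies: W→Std2; X→Std2; Y→Std2; Z→Std3.
Orbyt's best replies: Std1→Y; Std2→W; Std3→X; Std4→Y.
The unique mutual best reply is (Std2, W), giving (12, 12).
Sequential outcome (Std2, W) coincides with the Nash profile (Std2, W).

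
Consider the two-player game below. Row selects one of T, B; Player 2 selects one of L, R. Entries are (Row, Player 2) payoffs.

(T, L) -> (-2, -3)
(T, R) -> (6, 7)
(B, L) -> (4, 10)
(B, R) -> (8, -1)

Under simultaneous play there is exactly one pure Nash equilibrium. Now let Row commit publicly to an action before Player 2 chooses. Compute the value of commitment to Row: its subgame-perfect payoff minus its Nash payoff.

2

Player 2 best-responds to each possible Row move:
- T: BR = R, leader payoff 6.
- B: BR = L, leader payoff 4.
Among 6, 4, the best is 6 at T. Subgame-perfect outcome: (T, R) with payoffs (6, 7).
For the simultaneous game, intersect best replies.
Row's best replies: L→B; R→B.
Player 2's best replies: T→R; B→L.
The unique mutual best reply is (B, L), giving (4, 10).
Row's commitment gain: 6 − 4 = 2.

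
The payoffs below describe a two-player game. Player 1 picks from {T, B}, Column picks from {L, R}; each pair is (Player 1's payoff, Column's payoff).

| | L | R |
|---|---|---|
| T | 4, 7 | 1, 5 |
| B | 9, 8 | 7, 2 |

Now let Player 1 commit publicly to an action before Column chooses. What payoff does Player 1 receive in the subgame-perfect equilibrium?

9

Solve by backward induction (Player 1 leads).
- T: Column compares 7, 5 and picks L; Player 1 would get 4.
- B: Column compares 8, 2 and picks L; Player 1 would get 9.
Player 1's induced payoffs are 4, 9, so Player 1 commits to B. Subgame-perfect outcome: (B, L) with payoffs (9, 8).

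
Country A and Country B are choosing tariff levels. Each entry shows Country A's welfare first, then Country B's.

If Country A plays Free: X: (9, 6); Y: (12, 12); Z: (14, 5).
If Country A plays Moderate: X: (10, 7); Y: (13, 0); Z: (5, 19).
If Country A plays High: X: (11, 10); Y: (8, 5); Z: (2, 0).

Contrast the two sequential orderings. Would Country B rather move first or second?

If Country A leads: Country B's best replies are Free→Y, Moderate→Z, High→X; Country A's induced payoffs 12, 5, 11; outcome (Free, Y), payoffs (12, 12).
If Country B leads: Country A's best replies are X→High, Y→Moderate, Z→Free; Country B's induced payoffs 10, 0, 5; outcome (High, X), payoffs (11, 10).
Country B gets 10 moving first and 12 moving second, so Country B prefers to move second.

second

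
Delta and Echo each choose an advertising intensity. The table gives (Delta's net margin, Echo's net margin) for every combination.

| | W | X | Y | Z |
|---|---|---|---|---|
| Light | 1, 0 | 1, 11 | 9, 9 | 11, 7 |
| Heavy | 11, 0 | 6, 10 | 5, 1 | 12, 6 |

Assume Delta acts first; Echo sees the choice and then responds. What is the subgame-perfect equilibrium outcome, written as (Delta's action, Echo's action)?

Work backward from Echo's decision.
- Light: BR = X, leader payoff 1.
- Heavy: BR = X, leader payoff 6.
Among 1, 6, the best is 6 at Heavy. Subgame-perfect outcome: (Heavy, X) with payoffs (6, 10).

(Heavy, X)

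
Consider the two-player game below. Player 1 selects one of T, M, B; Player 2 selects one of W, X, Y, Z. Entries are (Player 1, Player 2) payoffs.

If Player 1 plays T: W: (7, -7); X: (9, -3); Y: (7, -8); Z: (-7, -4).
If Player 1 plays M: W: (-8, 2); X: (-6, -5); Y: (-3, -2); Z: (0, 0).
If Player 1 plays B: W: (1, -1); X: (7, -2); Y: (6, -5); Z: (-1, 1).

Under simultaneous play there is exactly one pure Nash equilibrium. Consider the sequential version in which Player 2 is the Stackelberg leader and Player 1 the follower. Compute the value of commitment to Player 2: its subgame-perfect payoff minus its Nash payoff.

3

Work backward from Player 1's decision.
- W → Player 1 plays T (best of 7, -8, 1); Player 2 gets -7.
- X → Player 1 plays T (best of 9, -6, 7); Player 2 gets -3.
- Y → Player 1 plays T (best of 7, -3, 6); Player 2 gets -8.
- Z → Player 1 plays M (best of -7, 0, -1); Player 2 gets 0.
Maximizing over -7, -3, -8, 0, Player 2 chooses Z. Subgame-perfect outcome: (M, Z) with payoffs (0, 0).
Under simultaneous play:
Player 1's best replies: W→T; X→T; Y→T; Z→M.
Player 2's best replies: T→X; M→W; B→Z.
The unique mutual best reply is (T, X), giving (9, -3).
Player 2's commitment gain: 0 − -3 = 3.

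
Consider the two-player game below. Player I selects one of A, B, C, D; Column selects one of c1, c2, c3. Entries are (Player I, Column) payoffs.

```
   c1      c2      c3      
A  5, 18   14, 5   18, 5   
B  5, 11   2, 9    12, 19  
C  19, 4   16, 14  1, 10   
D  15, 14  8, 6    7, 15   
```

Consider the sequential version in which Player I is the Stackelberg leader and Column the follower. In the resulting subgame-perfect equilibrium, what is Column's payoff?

Backward induction with Player I moving first.
- A → Column plays c1 (best of 18, 5, 5); Player I gets 5.
- B → Column plays c3 (best of 11, 9, 19); Player I gets 12.
- C → Column plays c2 (best of 4, 14, 10); Player I gets 16.
- D → Column plays c3 (best of 14, 6, 15); Player I gets 7.
Player I's induced payoffs are 5, 12, 16, 7, so Player I commits to C. Subgame-perfect outcome: (C, c2) with payoffs (16, 14).

14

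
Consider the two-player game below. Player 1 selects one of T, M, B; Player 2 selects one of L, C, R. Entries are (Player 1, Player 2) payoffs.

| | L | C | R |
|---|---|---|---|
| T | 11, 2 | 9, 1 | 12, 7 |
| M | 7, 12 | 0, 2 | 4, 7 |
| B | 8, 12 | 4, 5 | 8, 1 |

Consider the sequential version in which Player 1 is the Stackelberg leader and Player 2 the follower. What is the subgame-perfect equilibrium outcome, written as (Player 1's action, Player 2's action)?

Solve by backward induction (Player 1 leads).
- T → Player 2 plays R (best of 2, 1, 7); Player 1 gets 12.
- M → Player 2 plays L (best of 12, 2, 7); Player 1 gets 7.
- B → Player 2 plays L (best of 12, 5, 1); Player 1 gets 8.
Among 12, 7, 8, the best is 12 at T. Subgame-perfect outcome: (T, R) with payoffs (12, 7).

(T, R)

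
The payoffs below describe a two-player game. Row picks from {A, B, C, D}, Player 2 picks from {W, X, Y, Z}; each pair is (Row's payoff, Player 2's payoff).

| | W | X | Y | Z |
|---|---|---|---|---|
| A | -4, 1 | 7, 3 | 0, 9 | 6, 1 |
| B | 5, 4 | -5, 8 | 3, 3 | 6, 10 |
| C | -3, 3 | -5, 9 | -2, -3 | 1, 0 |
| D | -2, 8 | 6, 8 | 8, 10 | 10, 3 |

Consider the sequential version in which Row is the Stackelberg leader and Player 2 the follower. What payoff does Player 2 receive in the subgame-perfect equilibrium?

Backward induction with Row moving first.
- A → Player 2 plays Y (best of 1, 3, 9, 1); Row gets 0.
- B → Player 2 plays Z (best of 4, 8, 3, 10); Row gets 6.
- C → Player 2 plays X (best of 3, 9, -3, 0); Row gets -5.
- D → Player 2 plays Y (best of 8, 8, 10, 3); Row gets 8.
Maximizing over 0, 6, -5, 8, Row chooses D. Subgame-perfect outcome: (D, Y) with payoffs (8, 10).

10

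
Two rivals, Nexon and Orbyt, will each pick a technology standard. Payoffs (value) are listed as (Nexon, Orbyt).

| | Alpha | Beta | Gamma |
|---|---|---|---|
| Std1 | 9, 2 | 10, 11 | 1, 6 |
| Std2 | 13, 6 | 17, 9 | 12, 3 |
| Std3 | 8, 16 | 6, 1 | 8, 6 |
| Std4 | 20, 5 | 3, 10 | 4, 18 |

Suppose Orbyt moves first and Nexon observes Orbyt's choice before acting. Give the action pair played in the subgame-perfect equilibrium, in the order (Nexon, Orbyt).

(Std2, Beta)

Solve by backward induction (Orbyt leads).
- Alpha: Nexon compares 9, 13, 8, 20 and picks Std4; Orbyt would get 5.
- Beta: Nexon compares 10, 17, 6, 3 and picks Std2; Orbyt would get 9.
- Gamma: Nexon compares 1, 12, 8, 4 and picks Std2; Orbyt would get 3.
Orbyt's induced payoffs are 5, 9, 3, so Orbyt commits to Beta. Subgame-perfect outcome: (Std2, Beta) with payoffs (17, 9).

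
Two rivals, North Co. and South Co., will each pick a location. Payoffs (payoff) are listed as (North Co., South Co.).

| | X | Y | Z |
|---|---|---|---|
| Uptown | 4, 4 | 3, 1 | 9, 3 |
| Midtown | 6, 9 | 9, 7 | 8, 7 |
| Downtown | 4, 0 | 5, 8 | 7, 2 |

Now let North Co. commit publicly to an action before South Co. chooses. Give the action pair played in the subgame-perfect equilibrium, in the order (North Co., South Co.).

(Midtown, X)

Solve by backward induction (North Co. leads).
- Uptown: BR = X, leader payoff 4.
- Midtown: BR = X, leader payoff 6.
- Downtown: BR = Y, leader payoff 5.
Among 4, 6, 5, the best is 6 at Midtown. Subgame-perfect outcome: (Midtown, X) with payoffs (6, 9).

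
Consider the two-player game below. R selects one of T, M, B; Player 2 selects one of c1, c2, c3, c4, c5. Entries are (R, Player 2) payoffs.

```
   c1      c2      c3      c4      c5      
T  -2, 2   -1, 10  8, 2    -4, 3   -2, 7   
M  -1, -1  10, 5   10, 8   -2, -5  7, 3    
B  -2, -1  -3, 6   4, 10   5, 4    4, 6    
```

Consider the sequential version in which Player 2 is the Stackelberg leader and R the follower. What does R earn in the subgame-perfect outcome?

10

Work backward from R's decision.
- c1 → R plays M (best of -2, -1, -2); Player 2 gets -1.
- c2 → R plays M (best of -1, 10, -3); Player 2 gets 5.
- c3 → R plays M (best of 8, 10, 4); Player 2 gets 8.
- c4 → R plays B (best of -4, -2, 5); Player 2 gets 4.
- c5 → R plays M (best of -2, 7, 4); Player 2 gets 3.
Player 2's induced payoffs are -1, 5, 8, 4, 3, so Player 2 commits to c3. Subgame-perfect outcome: (M, c3) with payoffs (10, 8).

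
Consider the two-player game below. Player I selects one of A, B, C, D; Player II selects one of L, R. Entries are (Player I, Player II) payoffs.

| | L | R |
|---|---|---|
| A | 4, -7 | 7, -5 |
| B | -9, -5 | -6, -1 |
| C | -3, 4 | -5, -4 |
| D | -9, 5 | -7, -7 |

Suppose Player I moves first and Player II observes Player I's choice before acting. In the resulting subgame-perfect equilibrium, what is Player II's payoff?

Player II best-responds to each possible Player I move:
- A: Player II compares -7, -5 and picks R; Player I would get 7.
- B: Player II compares -5, -1 and picks R; Player I would get -6.
- C: Player II compares 4, -4 and picks L; Player I would get -3.
- D: Player II compares 5, -7 and picks L; Player I would get -9.
Player I's induced payoffs are 7, -6, -3, -9, so Player I commits to A. Subgame-perfect outcome: (A, R) with payoffs (7, -5).

-5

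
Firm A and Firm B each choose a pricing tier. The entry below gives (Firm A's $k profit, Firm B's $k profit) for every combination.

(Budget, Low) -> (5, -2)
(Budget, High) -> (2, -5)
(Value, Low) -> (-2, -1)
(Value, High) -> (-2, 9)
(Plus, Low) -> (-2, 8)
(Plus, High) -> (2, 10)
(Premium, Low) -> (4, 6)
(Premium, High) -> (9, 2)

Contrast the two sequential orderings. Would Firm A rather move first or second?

second

If Firm A leads: Firm B's best replies are Budget→Low, Value→High, Plus→High, Premium→Low; Firm A's induced payoffs 5, -2, 2, 4; outcome (Budget, Low), payoffs (5, -2).
If Firm B leads: Firm A's best replies are Low→Budget, High→Premium; Firm B's induced payoffs -2, 2; outcome (Premium, High), payoffs (9, 2).
Firm A gets 5 moving first and 9 moving second, so Firm A prefers to move second.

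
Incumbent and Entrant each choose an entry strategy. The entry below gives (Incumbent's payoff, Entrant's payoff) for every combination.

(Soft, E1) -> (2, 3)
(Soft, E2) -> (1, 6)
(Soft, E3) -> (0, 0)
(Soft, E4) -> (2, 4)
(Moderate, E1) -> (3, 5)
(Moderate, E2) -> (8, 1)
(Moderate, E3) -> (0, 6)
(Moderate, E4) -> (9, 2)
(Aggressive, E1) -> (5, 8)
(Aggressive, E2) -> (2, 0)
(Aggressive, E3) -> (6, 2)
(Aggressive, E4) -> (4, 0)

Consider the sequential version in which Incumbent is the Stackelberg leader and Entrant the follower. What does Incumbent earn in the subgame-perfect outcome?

5

Solve by backward induction (Incumbent leads).
- Soft: BR = E2, leader payoff 1.
- Moderate: BR = E3, leader payoff 0.
- Aggressive: BR = E1, leader payoff 5.
Incumbent's induced payoffs are 1, 0, 5, so Incumbent commits to Aggressive. Subgame-perfect outcome: (Aggressive, E1) with payoffs (5, 8).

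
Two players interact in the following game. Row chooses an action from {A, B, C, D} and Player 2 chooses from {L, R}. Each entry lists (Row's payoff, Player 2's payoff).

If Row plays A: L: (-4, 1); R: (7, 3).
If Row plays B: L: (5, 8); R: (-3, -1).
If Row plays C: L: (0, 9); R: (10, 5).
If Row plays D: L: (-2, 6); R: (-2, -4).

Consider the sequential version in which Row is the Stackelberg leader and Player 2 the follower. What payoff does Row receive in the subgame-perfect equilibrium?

Work backward from Player 2's decision.
- A: Player 2 compares 1, 3 and picks R; Row would get 7.
- B: Player 2 compares 8, -1 and picks L; Row would get 5.
- C: Player 2 compares 9, 5 and picks L; Row would get 0.
- D: Player 2 compares 6, -4 and picks L; Row would get -2.
Maximizing over 7, 5, 0, -2, Row chooses A. Subgame-perfect outcome: (A, R) with payoffs (7, 3).

7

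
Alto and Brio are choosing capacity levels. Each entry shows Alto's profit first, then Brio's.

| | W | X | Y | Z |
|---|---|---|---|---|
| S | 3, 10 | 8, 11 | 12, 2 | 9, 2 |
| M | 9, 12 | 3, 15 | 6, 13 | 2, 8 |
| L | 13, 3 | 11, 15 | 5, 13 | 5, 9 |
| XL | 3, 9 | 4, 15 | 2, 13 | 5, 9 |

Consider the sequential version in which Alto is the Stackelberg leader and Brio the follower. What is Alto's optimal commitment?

Solve by backward induction (Alto leads).
- S → Brio plays X (best of 10, 11, 2, 2); Alto gets 8.
- M → Brio plays X (best of 12, 15, 13, 8); Alto gets 3.
- L → Brio plays X (best of 3, 15, 13, 9); Alto gets 11.
- XL → Brio plays X (best of 9, 15, 13, 9); Alto gets 4.
Among 8, 3, 11, 4, the best is 11 at L. Subgame-perfect outcome: (L, X) with payoffs (11, 15).

L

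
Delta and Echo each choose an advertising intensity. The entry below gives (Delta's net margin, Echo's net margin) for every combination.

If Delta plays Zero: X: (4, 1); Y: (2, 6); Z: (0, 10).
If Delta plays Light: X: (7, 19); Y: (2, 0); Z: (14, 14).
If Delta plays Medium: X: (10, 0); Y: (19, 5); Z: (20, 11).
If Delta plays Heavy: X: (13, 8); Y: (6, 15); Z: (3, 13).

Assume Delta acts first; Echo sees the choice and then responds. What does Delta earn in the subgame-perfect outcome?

Backward induction with Delta moving first.
- Zero: BR = Z, leader payoff 0.
- Light: BR = X, leader payoff 7.
- Medium: BR = Z, leader payoff 20.
- Heavy: BR = Y, leader payoff 6.
Delta's induced payoffs are 0, 7, 20, 6, so Delta commits to Medium. Subgame-perfect outcome: (Medium, Z) with payoffs (20, 11).

20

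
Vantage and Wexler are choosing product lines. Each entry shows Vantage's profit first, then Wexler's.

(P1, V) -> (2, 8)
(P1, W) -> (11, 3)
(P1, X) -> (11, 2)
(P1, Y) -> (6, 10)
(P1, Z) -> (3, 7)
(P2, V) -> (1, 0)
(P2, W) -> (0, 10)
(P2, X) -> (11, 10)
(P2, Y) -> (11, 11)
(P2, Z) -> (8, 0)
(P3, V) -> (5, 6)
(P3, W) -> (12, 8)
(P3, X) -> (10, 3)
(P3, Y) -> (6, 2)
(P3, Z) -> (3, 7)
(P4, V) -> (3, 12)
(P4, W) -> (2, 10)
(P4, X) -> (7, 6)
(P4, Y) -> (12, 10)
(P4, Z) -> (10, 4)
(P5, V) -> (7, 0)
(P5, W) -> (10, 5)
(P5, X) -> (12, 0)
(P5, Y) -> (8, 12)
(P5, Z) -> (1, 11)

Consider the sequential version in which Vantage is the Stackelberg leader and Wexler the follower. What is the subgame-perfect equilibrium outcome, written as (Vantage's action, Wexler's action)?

(P3, W)

Work backward from Wexler's decision.
- P1 → Wexler plays Y (best of 8, 3, 2, 10, 7); Vantage gets 6.
- P2 → Wexler plays Y (best of 0, 10, 10, 11, 0); Vantage gets 11.
- P3 → Wexler plays W (best of 6, 8, 3, 2, 7); Vantage gets 12.
- P4 → Wexler plays V (best of 12, 10, 6, 10, 4); Vantage gets 3.
- P5 → Wexler plays Y (best of 0, 5, 0, 12, 11); Vantage gets 8.
Among 6, 11, 12, 3, 8, the best is 12 at P3. Subgame-perfect outcome: (P3, W) with payoffs (12, 8).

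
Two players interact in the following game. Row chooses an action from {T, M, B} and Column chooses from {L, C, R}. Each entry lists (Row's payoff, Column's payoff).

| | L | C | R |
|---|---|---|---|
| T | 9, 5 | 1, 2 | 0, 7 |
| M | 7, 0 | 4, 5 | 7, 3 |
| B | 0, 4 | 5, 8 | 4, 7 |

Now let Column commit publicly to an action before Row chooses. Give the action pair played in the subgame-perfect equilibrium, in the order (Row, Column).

(B, C)

Solve by backward induction (Column leads).
- L: Row compares 9, 7, 0 and picks T; Column would get 5.
- C: Row compares 1, 4, 5 and picks B; Column would get 8.
- R: Row compares 0, 7, 4 and picks M; Column would get 3.
Column's induced payoffs are 5, 8, 3, so Column commits to C. Subgame-perfect outcome: (B, C) with payoffs (5, 8).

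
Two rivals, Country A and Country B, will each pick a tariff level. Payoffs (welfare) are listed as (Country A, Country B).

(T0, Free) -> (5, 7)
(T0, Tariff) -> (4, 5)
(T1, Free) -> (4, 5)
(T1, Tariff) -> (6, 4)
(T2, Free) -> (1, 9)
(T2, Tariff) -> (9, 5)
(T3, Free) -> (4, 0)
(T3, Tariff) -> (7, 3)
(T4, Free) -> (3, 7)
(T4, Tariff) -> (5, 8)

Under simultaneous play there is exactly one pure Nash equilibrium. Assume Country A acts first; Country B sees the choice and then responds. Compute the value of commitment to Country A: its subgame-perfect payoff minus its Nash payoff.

2

Country B best-responds to each possible Country A move:
- T0 → Country B plays Free (best of 7, 5); Country A gets 5.
- T1 → Country B plays Free (best of 5, 4); Country A gets 4.
- T2 → Country B plays Free (best of 9, 5); Country A gets 1.
- T3 → Country B plays Tariff (best of 0, 3); Country A gets 7.
- T4 → Country B plays Tariff (best of 7, 8); Country A gets 5.
Maximizing over 5, 4, 1, 7, 5, Country A chooses T3. Subgame-perfect outcome: (T3, Tariff) with payoffs (7, 3).
For the simultaneous game, intersect best replies.
Country A's best replies: Free→T0; Tariff→T2.
Country B's best replies: T0→Free; T1→Free; T2→Free; T3→Tariff; T4→Tariff.
The unique mutual best reply is (T0, Free), giving (5, 7).
Country A's commitment gain: 7 − 5 = 2.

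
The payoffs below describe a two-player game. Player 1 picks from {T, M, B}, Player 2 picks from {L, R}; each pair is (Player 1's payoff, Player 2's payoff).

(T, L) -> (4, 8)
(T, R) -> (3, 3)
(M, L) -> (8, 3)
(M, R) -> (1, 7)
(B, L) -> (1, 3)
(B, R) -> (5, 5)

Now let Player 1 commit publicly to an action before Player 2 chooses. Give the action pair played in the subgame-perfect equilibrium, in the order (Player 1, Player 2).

(B, R)

Player 2 best-responds to each possible Player 1 move:
- T: BR = L, leader payoff 4.
- M: BR = R, leader payoff 1.
- B: BR = R, leader payoff 5.
Maximizing over 4, 1, 5, Player 1 chooses B. Subgame-perfect outcome: (B, R) with payoffs (5, 5).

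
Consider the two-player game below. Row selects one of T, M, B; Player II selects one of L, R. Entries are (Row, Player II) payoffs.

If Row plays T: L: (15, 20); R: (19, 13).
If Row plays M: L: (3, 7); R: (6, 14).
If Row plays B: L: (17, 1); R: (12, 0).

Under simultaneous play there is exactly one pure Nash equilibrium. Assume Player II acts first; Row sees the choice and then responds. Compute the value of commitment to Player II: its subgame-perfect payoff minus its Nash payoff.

Backward induction with Player II moving first.
- L → Row plays B (best of 15, 3, 17); Player II gets 1.
- R → Row plays T (best of 19, 6, 12); Player II gets 13.
Maximizing over 1, 13, Player II chooses R. Subgame-perfect outcome: (T, R) with payoffs (19, 13).
Under simultaneous play:
Row's best replies: L→B; R→T.
Player II's best replies: T→L; M→R; B→L.
The unique mutual best reply is (B, L), giving (17, 1).
Player II's commitment gain: 13 − 1 = 12.

12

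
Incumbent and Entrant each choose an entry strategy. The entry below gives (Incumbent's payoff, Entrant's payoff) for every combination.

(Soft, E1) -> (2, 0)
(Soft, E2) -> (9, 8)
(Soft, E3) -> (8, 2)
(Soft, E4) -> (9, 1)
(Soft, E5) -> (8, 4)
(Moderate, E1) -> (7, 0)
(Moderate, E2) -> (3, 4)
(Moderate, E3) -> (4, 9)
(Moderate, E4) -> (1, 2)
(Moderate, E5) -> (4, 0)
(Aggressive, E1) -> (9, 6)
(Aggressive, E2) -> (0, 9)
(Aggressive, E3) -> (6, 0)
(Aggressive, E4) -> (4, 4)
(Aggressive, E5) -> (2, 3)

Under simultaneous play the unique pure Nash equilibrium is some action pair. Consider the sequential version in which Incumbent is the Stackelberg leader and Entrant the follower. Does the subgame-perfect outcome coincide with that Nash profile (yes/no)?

yes

Solve by backward induction (Incumbent leads).
- Soft: Entrant compares 0, 8, 2, 1, 4 and picks E2; Incumbent would get 9.
- Moderate: Entrant compares 0, 4, 9, 2, 0 and picks E3; Incumbent would get 4.
- Aggressive: Entrant compares 6, 9, 0, 4, 3 and picks E2; Incumbent would get 0.
Maximizing over 9, 4, 0, Incumbent chooses Soft. Subgame-perfect outcome: (Soft, E2) with payoffs (9, 8).
For the simultaneous game, intersect best replies.
Incumbent's best replies: E1→Aggressive; E2→Soft; E3→Soft; E4→Soft; E5→Soft.
Entrant's best replies: Soft→E2; Moderate→E3; Aggressive→E2.
Only (Soft, E2) has each player best-responding; Nash payoffs (9, 8).
Sequential outcome (Soft, E2) coincides with the Nash profile (Soft, E2).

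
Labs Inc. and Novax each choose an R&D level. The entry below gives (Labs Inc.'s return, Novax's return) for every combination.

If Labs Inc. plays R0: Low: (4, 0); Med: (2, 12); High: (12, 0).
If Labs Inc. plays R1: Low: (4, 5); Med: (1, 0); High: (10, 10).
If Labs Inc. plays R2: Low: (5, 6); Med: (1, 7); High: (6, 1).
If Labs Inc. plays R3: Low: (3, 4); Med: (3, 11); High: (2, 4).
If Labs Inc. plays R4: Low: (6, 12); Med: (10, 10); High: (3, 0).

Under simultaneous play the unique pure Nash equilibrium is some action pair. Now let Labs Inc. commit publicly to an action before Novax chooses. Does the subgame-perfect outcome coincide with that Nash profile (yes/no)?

Solve by backward induction (Labs Inc. leads).
- R0: BR = Med, leader payoff 2.
- R1: BR = High, leader payoff 10.
- R2: BR = Med, leader payoff 1.
- R3: BR = Med, leader payoff 3.
- R4: BR = Low, leader payoff 6.
Labs Inc.'s induced payoffs are 2, 10, 1, 3, 6, so Labs Inc. commits to R1. Subgame-perfect outcome: (R1, High) with payoffs (10, 10).
Now find the simultaneous Nash equilibrium.
Labs Inc.'s best replies: Low→R4; Med→R4; High→R0.
Novax's best replies: R0→Med; R1→High; R2→Med; R3→Med; R4→Low.
Only (R4, Low) has each player best-responding; Nash payoffs (6, 12).
Sequential outcome (R1, High) differs from the Nash profile (R4, Low).

no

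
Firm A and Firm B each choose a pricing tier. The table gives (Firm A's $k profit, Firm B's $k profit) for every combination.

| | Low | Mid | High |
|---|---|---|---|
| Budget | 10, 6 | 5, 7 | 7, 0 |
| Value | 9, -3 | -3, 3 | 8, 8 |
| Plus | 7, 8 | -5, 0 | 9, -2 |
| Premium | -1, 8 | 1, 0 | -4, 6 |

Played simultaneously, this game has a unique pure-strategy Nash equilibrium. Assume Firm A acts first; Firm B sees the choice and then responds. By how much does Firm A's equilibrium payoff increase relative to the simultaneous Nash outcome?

3

Firm B best-responds to each possible Firm A move:
- Budget: Firm B compares 6, 7, 0 and picks Mid; Firm A would get 5.
- Value: Firm B compares -3, 3, 8 and picks High; Firm A would get 8.
- Plus: Firm B compares 8, 0, -2 and picks Low; Firm A would get 7.
- Premium: Firm B compares 8, 0, 6 and picks Low; Firm A would get -1.
Firm A's induced payoffs are 5, 8, 7, -1, so Firm A commits to Value. Subgame-perfect outcome: (Value, High) with payoffs (8, 8).
Now find the simultaneous Nash equilibrium.
Firm A's best replies: Low→Budget; Mid→Budget; High→Plus.
Firm B's best replies: Budget→Mid; Value→High; Plus→Low; Premium→Low.
Only (Budget, Mid) has each player best-responding; Nash payoffs (5, 7).
Firm A's commitment gain: 8 − 5 = 3.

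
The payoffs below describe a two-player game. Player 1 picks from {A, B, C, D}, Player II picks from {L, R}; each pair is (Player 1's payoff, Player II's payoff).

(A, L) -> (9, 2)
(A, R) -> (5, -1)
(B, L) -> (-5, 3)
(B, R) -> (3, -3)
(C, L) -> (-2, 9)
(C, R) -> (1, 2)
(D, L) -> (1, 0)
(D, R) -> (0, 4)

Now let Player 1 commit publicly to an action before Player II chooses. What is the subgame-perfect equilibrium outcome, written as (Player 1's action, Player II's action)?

Work backward from Player II's decision.
- A → Player II plays L (best of 2, -1); Player 1 gets 9.
- B → Player II plays L (best of 3, -3); Player 1 gets -5.
- C → Player II plays L (best of 9, 2); Player 1 gets -2.
- D → Player II plays R (best of 0, 4); Player 1 gets 0.
Maximizing over 9, -5, -2, 0, Player 1 chooses A. Subgame-perfect outcome: (A, L) with payoffs (9, 2).

(A, L)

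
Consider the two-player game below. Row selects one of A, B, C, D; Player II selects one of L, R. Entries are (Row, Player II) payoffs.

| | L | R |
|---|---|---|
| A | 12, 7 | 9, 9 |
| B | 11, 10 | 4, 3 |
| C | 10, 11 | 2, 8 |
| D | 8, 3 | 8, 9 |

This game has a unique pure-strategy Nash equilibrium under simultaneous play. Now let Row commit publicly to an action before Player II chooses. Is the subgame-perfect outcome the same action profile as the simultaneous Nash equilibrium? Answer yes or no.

Solve by backward induction (Row leads).
- A: Player II compares 7, 9 and picks R; Row would get 9.
- B: Player II compares 10, 3 and picks L; Row would get 11.
- C: Player II compares 11, 8 and picks L; Row would get 10.
- D: Player II compares 3, 9 and picks R; Row would get 8.
Among 9, 11, 10, 8, the best is 11 at B. Subgame-perfect outcome: (B, L) with payoffs (11, 10).
For the simultaneous game, intersect best replies.
Row's best replies: L→A; R→A.
Player II's best replies: A→R; B→L; C→L; D→R.
The unique mutual best reply is (A, R), giving (9, 9).
Sequential outcome (B, L) differs from the Nash profile (A, R).

no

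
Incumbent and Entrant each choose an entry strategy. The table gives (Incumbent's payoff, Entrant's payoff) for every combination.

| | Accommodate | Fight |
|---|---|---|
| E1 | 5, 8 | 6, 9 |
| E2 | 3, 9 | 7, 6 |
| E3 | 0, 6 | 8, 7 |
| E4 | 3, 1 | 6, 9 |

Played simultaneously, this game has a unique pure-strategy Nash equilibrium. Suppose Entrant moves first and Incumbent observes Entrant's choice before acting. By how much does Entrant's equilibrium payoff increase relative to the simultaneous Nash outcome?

Solve by backward induction (Entrant leads).
- Accommodate → Incumbent plays E1 (best of 5, 3, 0, 3); Entrant gets 8.
- Fight → Incumbent plays E3 (best of 6, 7, 8, 6); Entrant gets 7.
Among 8, 7, the best is 8 at Accommodate. Subgame-perfect outcome: (E1, Accommodate) with payoffs (5, 8).
Under simultaneous play:
Incumbent's best replies: Accommodate→E1; Fight→E3.
Entrant's best replies: E1→Fight; E2→Accommodate; E3→Fight; E4→Fight.
Only (E3, Fight) has each player best-responding; Nash payoffs (8, 7).
Entrant's commitment gain: 8 − 7 = 1.

1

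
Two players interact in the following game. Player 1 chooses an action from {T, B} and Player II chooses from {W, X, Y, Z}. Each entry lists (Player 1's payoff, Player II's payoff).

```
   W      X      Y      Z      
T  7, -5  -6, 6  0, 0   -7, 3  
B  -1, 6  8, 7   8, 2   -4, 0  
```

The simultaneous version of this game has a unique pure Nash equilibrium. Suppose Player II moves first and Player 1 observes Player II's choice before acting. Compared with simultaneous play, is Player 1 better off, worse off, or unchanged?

Solve by backward induction (Player II leads).
- W: BR = T, leader payoff -5.
- X: BR = B, leader payoff 7.
- Y: BR = B, leader payoff 2.
- Z: BR = B, leader payoff 0.
Among -5, 7, 2, 0, the best is 7 at X. Subgame-perfect outcome: (B, X) with payoffs (8, 7).
For the simultaneous game, intersect best replies.
Player 1's best replies: W→T; X→B; Y→B; Z→B.
Player II's best replies: T→X; B→X.
The unique mutual best reply is (B, X), giving (8, 7).
Player 1 earns 8 sequentially versus 8 at the Nash outcome: unchanged.

unchanged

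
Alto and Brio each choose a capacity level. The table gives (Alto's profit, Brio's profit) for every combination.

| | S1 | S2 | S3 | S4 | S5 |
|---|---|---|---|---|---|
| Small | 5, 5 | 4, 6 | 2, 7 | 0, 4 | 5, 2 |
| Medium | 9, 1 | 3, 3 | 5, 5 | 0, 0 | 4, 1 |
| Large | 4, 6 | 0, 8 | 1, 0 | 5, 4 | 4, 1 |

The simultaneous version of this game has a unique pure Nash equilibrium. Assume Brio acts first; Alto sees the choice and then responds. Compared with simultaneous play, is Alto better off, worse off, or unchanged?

Backward induction with Brio moving first.
- S1: Alto compares 5, 9, 4 and picks Medium; Brio would get 1.
- S2: Alto compares 4, 3, 0 and picks Small; Brio would get 6.
- S3: Alto compares 2, 5, 1 and picks Medium; Brio would get 5.
- S4: Alto compares 0, 0, 5 and picks Large; Brio would get 4.
- S5: Alto compares 5, 4, 4 and picks Small; Brio would get 2.
Among 1, 6, 5, 4, 2, the best is 6 at S2. Subgame-perfect outcome: (Small, S2) with payoffs (4, 6).
Now find the simultaneous Nash equilibrium.
Alto's best replies: S1→Medium; S2→Small; S3→Medium; S4→Large; S5→Small.
Brio's best replies: Small→S3; Medium→S3; Large→S2.
Only (Medium, S3) has each player best-responding; Nash payoffs (5, 5).
Alto earns 4 sequentially versus 5 at the Nash outcome: worse off.

worse off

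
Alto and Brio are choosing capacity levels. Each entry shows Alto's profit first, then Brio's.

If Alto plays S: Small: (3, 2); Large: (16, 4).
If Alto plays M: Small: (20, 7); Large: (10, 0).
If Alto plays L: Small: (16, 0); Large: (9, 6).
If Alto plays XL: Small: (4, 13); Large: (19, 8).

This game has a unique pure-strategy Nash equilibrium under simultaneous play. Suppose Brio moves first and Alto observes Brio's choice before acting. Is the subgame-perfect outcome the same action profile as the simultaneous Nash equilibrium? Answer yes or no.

no

Alto best-responds to each possible Brio move:
- Small: BR = M, leader payoff 7.
- Large: BR = XL, leader payoff 8.
Brio's induced payoffs are 7, 8, so Brio commits to Large. Subgame-perfect outcome: (XL, Large) with payoffs (19, 8).
Under simultaneous play:
Alto's best replies: Small→M; Large→XL.
Brio's best replies: S→Large; M→Small; L→Large; XL→Small.
The unique mutual best reply is (M, Small), giving (20, 7).
Sequential outcome (XL, Large) differs from the Nash profile (M, Small).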